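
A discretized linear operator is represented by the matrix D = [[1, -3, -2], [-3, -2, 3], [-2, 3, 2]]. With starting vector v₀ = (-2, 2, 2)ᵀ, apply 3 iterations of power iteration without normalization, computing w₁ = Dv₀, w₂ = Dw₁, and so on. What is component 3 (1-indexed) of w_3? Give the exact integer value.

w1 = Dv₀ = (1·(-2) + (-3)·2 + (-2)·2; (-3)·(-2) + (-2)·2 + 3·2; (-2)·(-2) + 3·2 + 2·2) = (-12, 8, 14)
w2 = Dw1 = (1·(-12) + (-3)·8 + (-2)·14; (-3)·(-12) + (-2)·8 + 3·14; (-2)·(-12) + 3·8 + 2·14) = (-64, 62, 76)
w3 = Dw2 = (-402, 296, 466)
The requested component of w3 is 466.

466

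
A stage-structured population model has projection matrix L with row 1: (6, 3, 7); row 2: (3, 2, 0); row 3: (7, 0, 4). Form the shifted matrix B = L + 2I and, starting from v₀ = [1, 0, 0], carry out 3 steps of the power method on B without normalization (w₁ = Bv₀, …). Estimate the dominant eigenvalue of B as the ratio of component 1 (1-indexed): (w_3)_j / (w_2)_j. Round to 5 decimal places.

B = L + 2I has rows (8, 3, 7); (3, 4, 0); (7, 0, 6)
w1 = Bv₀ = (8, 3, 7)
w2 = Bw1 = (122, 36, 98)
w3 = Bw2 = (1770, 510, 1442)
Ratio: 1770/122 = 14.50820

μ ≈ 14.50820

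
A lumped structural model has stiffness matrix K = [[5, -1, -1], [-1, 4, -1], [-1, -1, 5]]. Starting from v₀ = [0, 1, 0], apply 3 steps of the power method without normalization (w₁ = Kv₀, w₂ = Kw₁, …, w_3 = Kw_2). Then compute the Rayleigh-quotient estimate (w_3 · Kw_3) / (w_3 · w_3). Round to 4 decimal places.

λ ≈ 5.3810

w1 = Kv₀ = (5·0 + (-1)·1 + (-1)·0; (-1)·0 + 4·1 + (-1)·0; (-1)·0 + (-1)·1 + 5·0) = (-1, 4, -1)
w2 = Kw1 = (5·(-1) + (-1)·4 + (-1)·(-1); (-1)·(-1) + 4·4 + (-1)·(-1); (-1)·(-1) + (-1)·4 + 5·(-1)) = (-8, 18, -8)
w3 = Kw2 = (-50, 88, -50)
Kw3 = (-288, 452, -288)
w3·Kw3 = (-50)·(-288) + 88·452 + (-50)·(-288) = 68576; w3·w3 = (-50)·(-50) + 88·88 + (-50)·(-50) = 12744
λ ≈ 68576/12744 = 5.3810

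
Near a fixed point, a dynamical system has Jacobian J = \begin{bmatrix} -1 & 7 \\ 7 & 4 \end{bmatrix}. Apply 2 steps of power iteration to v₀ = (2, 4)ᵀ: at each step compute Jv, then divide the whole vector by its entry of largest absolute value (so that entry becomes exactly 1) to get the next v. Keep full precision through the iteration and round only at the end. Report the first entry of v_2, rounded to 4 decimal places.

0.6093

Jv0 = (26.00000, 30.00000); divide by 30.00000 → v1 = (0.86667, 1.00000)
Jv1 = (6.13333, 10.06667); divide by 10.06667 → v2 = (0.60927, 1.00000)
Requested entry of v2: 184/302 = 0.6093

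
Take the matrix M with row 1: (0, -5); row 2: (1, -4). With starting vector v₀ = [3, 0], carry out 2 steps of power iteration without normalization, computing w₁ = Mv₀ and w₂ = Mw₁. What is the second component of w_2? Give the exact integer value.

-12

w1 = Mv₀ = (0·3 + (-5)·0; 1·3 + (-4)·0) = (0, 3)
w2 = Mw1 = (0·0 + (-5)·3; 1·0 + (-4)·3) = (-15, -12)
The requested component of w2 is -12.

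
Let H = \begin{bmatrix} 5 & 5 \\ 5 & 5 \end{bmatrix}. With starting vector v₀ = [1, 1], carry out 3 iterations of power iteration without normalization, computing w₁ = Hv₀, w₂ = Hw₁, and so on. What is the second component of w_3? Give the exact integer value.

1000

w1 = Hv₀ = (10, 10)
w2 = Hw1 = (100, 100)
w3 = Hw2 = (1000, 1000)
The requested component of w3 is 1000.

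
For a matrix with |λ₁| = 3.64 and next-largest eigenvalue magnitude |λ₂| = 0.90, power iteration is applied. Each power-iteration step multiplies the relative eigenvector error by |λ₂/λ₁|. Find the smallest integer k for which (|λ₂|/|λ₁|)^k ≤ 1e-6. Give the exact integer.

|λ₂/λ₁| = 0.90/3.64 = 0.24725
Need k ≥ ln(1e-6) / ln(0.24725) = -13.8155 / -1.3973 ≈ 9.887
Smallest integer k satisfying the bound: 10

10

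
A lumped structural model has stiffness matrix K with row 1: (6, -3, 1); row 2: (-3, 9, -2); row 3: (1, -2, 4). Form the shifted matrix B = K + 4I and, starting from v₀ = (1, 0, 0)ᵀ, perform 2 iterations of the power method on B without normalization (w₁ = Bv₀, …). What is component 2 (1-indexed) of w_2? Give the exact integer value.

B = K + 4I has rows (10, -3, 1); (-3, 13, -2); (1, -2, 8)
w1 = Bv₀ = (10·1 + (-3)·0 + 1·0; (-3)·1 + 13·0 + (-2)·0; 1·1 + (-2)·0 + 8·0) = (10, -3, 1)
w2 = Bw1 = (10·10 + (-3)·(-3) + 1·1; (-3)·10 + 13·(-3) + (-2)·1; 1·10 + (-2)·(-3) + 8·1) = (110, -71, 24)
Requested component of w2: -71

-71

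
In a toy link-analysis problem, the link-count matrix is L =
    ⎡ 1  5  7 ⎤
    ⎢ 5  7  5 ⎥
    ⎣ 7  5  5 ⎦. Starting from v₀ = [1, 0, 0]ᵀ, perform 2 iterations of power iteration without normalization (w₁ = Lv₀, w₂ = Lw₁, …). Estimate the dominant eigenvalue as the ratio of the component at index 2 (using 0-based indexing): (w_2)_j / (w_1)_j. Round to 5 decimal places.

w1 = Lv₀ = (1·1 + 5·0 + 7·0; 5·1 + 7·0 + 5·0; 7·1 + 5·0 + 5·0) = (1, 5, 7)
w2 = Lw1 = (1·1 + 5·5 + 7·7; 5·1 + 7·5 + 5·7; 7·1 + 5·5 + 5·7) = (75, 75, 67)
Ratio at component: 67 / 7 = 9.57143

9.57143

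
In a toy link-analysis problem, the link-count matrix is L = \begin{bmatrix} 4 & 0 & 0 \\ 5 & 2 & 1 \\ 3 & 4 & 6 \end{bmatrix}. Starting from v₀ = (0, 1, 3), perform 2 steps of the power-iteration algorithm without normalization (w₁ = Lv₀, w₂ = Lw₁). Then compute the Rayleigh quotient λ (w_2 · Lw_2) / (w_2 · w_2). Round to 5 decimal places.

w1 = Lv₀ = (4·0 + 0·1 + 0·3; 5·0 + 2·1 + 1·3; 3·0 + 4·1 + 6·3) = (0, 5, 22)
w2 = Lw1 = (4·0 + 0·5 + 0·22; 5·0 + 2·5 + 1·22; 3·0 + 4·5 + 6·22) = (0, 32, 152)
Lw2 = (0, 216, 1040)
w2·Lw2 = 0·0 + 32·216 + 152·1040 = 164992; w2·w2 = 0·0 + 32·32 + 152·152 = 24128
λ ≈ 164992/24128 = 6.83820

λ ≈ 6.83820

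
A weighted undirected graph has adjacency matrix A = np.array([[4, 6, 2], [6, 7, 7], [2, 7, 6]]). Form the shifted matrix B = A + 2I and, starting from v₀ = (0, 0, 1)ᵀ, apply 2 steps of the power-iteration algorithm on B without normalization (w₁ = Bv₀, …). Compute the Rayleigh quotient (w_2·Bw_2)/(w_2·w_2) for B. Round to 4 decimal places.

18.2025

B = A + 2I has rows (6, 6, 2); (6, 9, 7); (2, 7, 8)
w1 = Bv₀ = (6·0 + 6·0 + 2·1; 6·0 + 9·0 + 7·1; 2·0 + 7·0 + 8·1) = (2, 7, 8)
w2 = Bw1 = (6·2 + 6·7 + 2·8; 6·2 + 9·7 + 7·8; 2·2 + 7·7 + 8·8) = (70, 131, 117)
Bw2 = (1440, 2418, 1993)
w2·Bw2 = 650739; w2·w2 = 35750; μ ≈ 650739/35750 = 18.2025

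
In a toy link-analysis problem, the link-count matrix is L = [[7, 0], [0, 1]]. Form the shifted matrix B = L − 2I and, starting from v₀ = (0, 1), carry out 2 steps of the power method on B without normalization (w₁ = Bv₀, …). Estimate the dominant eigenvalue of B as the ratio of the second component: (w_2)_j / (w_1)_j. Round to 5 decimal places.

-1.00000

B = L − 2I has rows (5, 0); (0, -1)
w1 = Bv₀ = (0, -1)
w2 = Bw1 = (0, 1)
Ratio: 1/-1 = -1.00000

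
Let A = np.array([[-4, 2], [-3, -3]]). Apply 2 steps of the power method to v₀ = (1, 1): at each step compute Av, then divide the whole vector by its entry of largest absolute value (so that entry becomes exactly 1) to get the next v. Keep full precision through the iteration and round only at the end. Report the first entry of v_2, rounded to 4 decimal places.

Av0 = (-2.00000, -6.00000); divide by -6.00000 → v1 = (0.33333, 1.00000)
Av1 = (0.66667, -4.00000); divide by -4.00000 → v2 = (-0.16667, 1.00000)
Requested entry of v2: -4/24 = -0.1667

-0.1667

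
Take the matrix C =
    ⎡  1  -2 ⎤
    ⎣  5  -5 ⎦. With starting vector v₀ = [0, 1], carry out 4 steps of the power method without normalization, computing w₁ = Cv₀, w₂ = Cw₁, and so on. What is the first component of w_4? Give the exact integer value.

w1 = Cv₀ = (-2, -5)
w2 = Cw1 = (8, 15)
w3 = Cw2 = (-22, -35)
w4 = Cw3 = (48, 65)
The requested component of w4 is 48.

48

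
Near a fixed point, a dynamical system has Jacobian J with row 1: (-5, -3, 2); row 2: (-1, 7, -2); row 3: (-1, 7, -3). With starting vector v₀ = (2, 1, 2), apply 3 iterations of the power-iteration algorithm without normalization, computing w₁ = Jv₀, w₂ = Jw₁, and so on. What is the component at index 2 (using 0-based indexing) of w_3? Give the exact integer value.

29

w1 = Jv₀ = ((-5)·2 + (-3)·1 + 2·2; (-1)·2 + 7·1 + (-2)·2; (-1)·2 + 7·1 + (-3)·2) = (-9, 1, -1)
w2 = Jw1 = ((-5)·(-9) + (-3)·1 + 2·(-1); (-1)·(-9) + 7·1 + (-2)·(-1); (-1)·(-9) + 7·1 + (-3)·(-1)) = (40, 18, 19)
w3 = Jw2 = (-216, 48, 29)
The requested component of w3 is 29.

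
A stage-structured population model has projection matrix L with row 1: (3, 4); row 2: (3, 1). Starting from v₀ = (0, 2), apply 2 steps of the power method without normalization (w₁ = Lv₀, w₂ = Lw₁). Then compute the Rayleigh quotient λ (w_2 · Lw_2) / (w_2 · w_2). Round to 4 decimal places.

λ ≈ 5.6306

w1 = Lv₀ = (3·0 + 4·2; 3·0 + 1·2) = (8, 2)
w2 = Lw1 = (3·8 + 4·2; 3·8 + 1·2) = (32, 26)
Lw2 = (200, 122)
w2·Lw2 = 32·200 + 26·122 = 9572; w2·w2 = 32·32 + 26·26 = 1700
λ ≈ 9572/1700 = 5.6306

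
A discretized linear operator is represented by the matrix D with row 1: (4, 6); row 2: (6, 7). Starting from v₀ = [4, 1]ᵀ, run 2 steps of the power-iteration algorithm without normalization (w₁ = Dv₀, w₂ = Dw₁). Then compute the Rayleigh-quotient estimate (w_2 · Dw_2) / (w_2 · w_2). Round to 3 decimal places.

λ ≈ 11.685

w1 = Dv₀ = (22, 31)
w2 = Dw1 = (274, 349)
Dw2 = (3190, 4087)
w2·Dw2 = 274·3190 + 349·4087 = 2300423; w2·w2 = 274·274 + 349·349 = 196877
λ ≈ 2300423/196877 = 11.685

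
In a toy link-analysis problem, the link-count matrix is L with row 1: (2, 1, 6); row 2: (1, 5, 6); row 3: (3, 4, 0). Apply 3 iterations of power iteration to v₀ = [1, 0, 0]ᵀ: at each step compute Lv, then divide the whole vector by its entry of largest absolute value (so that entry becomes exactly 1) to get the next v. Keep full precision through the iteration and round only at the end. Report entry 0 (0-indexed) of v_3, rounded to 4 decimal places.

0.6298

Lv0 = (2.00000, 1.00000, 3.00000); divide by 3.00000 → v1 = (0.66667, 0.33333, 1.00000)
Lv1 = (7.66667, 8.33333, 3.33333); divide by 8.33333 → v2 = (0.92000, 1.00000, 0.40000)
Lv2 = (5.24000, 8.32000, 6.76000); divide by 8.32000 → v3 = (0.62981, 1.00000, 0.81250)
Requested entry of v3: 131/208 = 0.6298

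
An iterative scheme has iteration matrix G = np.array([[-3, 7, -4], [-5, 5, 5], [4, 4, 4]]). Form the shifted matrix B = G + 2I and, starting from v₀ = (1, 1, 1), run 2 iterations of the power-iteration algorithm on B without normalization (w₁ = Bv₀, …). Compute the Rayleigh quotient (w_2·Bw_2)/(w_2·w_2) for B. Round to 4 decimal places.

B = G + 2I has rows (-1, 7, -4); (-5, 7, 5); (4, 4, 6)
w1 = Bv₀ = ((-1)·1 + 7·1 + (-4)·1; (-5)·1 + 7·1 + 5·1; 4·1 + 4·1 + 6·1) = (2, 7, 14)
w2 = Bw1 = ((-1)·2 + 7·7 + (-4)·14; (-5)·2 + 7·7 + 5·14; 4·2 + 4·7 + 6·14) = (-9, 109, 120)
Bw2 = (292, 1408, 1120)
w2·Bw2 = 285244; w2·w2 = 26362; μ ≈ 285244/26362 = 10.8203

10.8203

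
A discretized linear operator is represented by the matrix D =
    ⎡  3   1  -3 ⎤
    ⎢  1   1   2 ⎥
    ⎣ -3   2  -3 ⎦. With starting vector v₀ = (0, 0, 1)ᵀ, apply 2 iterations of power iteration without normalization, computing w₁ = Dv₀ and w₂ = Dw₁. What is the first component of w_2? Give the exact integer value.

2

w1 = Dv₀ = (-3, 2, -3)
w2 = Dw1 = (2, -7, 22)
The requested component of w2 is 2.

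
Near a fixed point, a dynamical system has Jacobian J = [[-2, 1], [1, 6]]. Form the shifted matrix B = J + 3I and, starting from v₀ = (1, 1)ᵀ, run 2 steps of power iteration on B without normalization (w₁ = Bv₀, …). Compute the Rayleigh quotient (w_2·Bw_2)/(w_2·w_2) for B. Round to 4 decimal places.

B = J + 3I has rows (1, 1); (1, 9)
w1 = Bv₀ = (1·1 + 1·1; 1·1 + 9·1) = (2, 10)
w2 = Bw1 = (1·2 + 1·10; 1·2 + 9·10) = (12, 92)
Bw2 = (104, 840)
w2·Bw2 = 78528; w2·w2 = 8608; μ ≈ 78528/8608 = 9.1227

9.1227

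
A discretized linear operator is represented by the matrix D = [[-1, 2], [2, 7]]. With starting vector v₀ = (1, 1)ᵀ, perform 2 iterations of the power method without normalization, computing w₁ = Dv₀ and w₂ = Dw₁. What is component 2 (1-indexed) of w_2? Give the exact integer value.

65

w1 = Dv₀ = ((-1)·1 + 2·1; 2·1 + 7·1) = (1, 9)
w2 = Dw1 = ((-1)·1 + 2·9; 2·1 + 7·9) = (17, 65)
The requested component of w2 is 65.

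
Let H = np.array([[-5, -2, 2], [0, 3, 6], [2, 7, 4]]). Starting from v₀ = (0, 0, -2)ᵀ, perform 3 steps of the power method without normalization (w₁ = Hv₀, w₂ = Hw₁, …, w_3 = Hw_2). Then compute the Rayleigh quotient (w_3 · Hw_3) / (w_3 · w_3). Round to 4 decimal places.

λ ≈ 9.8885

w1 = Hv₀ = (-4, -12, -8)
w2 = Hw1 = (28, -84, -124)
w3 = Hw2 = (-220, -996, -1028)
Hw3 = (1036, -9156, -11524)
w3·Hw3 = (-220)·1036 + (-996)·(-9156) + (-1028)·(-11524) = 20738128; w3·w3 = (-220)·(-220) + (-996)·(-996) + (-1028)·(-1028) = 2097200
λ ≈ 20738128/2097200 = 9.8885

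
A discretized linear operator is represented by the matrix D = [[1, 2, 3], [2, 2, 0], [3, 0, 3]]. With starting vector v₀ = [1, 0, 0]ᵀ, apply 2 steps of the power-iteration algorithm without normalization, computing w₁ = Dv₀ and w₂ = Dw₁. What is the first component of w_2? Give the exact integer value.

w1 = Dv₀ = (1·1 + 2·0 + 3·0; 2·1 + 2·0 + 0·0; 3·1 + 0·0 + 3·0) = (1, 2, 3)
w2 = Dw1 = (1·1 + 2·2 + 3·3; 2·1 + 2·2 + 0·3; 3·1 + 0·2 + 3·3) = (14, 6, 12)
The requested component of w2 is 14.

14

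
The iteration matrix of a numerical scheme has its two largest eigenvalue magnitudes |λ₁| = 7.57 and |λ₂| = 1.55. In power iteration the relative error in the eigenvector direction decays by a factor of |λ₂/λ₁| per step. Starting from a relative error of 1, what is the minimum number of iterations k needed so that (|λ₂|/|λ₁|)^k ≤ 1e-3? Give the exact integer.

|λ₂/λ₁| = 1.55/7.57 = 0.20476
Need k ≥ ln(1e-3) / ln(0.20476) = -6.9078 / -1.5859 ≈ 4.356
Smallest integer k satisfying the bound: 5

5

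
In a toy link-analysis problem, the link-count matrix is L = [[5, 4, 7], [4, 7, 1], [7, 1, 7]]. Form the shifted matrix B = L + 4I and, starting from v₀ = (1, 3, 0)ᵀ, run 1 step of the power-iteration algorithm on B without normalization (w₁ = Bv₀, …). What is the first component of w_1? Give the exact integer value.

B = L + 4I has rows (9, 4, 7); (4, 11, 1); (7, 1, 11)
w1 = Bv₀ = (21, 37, 10)
Requested component of w1: 21

21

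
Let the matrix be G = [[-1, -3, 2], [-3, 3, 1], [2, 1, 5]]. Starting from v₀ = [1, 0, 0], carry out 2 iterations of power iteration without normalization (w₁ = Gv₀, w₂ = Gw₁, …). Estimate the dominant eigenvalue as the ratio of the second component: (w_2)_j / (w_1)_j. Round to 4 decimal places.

w1 = Gv₀ = ((-1)·1 + (-3)·0 + 2·0; (-3)·1 + 3·0 + 1·0; 2·1 + 1·0 + 5·0) = (-1, -3, 2)
w2 = Gw1 = ((-1)·(-1) + (-3)·(-3) + 2·2; (-3)·(-1) + 3·(-3) + 1·2; 2·(-1) + 1·(-3) + 5·2) = (14, -4, 5)
Ratio at component: -4 / -3 = 1.3333

1.3333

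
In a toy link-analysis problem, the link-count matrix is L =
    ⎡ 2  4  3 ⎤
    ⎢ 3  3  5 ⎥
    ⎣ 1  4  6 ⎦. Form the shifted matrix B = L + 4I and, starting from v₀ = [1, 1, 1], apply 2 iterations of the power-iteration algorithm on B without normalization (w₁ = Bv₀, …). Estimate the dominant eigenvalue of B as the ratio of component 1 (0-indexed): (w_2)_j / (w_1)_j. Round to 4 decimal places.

B = L + 4I has rows (6, 4, 3); (3, 7, 5); (1, 4, 10)
w1 = Bv₀ = (6·1 + 4·1 + 3·1; 3·1 + 7·1 + 5·1; 1·1 + 4·1 + 10·1) = (13, 15, 15)
w2 = Bw1 = (6·13 + 4·15 + 3·15; 3·13 + 7·15 + 5·15; 1·13 + 4·15 + 10·15) = (183, 219, 223)
Ratio: 219/15 = 14.6000

μ ≈ 14.6000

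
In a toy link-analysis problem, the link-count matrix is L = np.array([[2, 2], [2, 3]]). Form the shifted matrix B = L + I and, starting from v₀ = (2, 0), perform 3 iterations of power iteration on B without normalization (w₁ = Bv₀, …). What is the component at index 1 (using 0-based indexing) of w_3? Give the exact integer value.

164

B = L + I has rows (3, 2); (2, 4)
w1 = Bv₀ = (6, 4)
w2 = Bw1 = (26, 28)
w3 = Bw2 = (134, 164)
Requested component of w3: 164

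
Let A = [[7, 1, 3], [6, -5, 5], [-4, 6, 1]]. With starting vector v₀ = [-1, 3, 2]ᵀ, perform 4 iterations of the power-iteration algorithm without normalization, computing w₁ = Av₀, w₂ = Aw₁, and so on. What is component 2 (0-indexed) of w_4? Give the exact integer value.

-5886

w1 = Av₀ = (2, -11, 24)
w2 = Aw1 = (75, 187, -50)
w3 = Aw2 = (562, -735, 772)
w4 = Aw3 = (5515, 10907, -5886)
The requested component of w4 is -5886.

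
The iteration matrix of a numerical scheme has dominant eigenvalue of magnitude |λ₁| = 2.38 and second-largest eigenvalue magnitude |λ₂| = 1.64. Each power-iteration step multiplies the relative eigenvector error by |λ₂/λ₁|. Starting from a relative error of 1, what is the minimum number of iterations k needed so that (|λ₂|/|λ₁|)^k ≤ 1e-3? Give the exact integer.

19

|λ₂/λ₁| = 1.64/2.38 = 0.68908
Need k ≥ ln(1e-3) / ln(0.68908) = -6.9078 / -0.3724 ≈ 18.549
Smallest integer k satisfying the bound: 19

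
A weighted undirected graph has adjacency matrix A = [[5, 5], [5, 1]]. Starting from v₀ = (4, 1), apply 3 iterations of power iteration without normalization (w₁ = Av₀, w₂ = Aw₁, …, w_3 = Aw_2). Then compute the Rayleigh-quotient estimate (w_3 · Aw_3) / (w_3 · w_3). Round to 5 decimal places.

8.38440

w1 = Av₀ = (5·4 + 5·1; 5·4 + 1·1) = (25, 21)
w2 = Aw1 = (5·25 + 5·21; 5·25 + 1·21) = (230, 146)
w3 = Aw2 = (1880, 1296)
Aw3 = (15880, 10696)
w3·Aw3 = 1880·15880 + 1296·10696 = 43716416; w3·w3 = 1880·1880 + 1296·1296 = 5214016
λ ≈ 43716416/5214016 = 8.38440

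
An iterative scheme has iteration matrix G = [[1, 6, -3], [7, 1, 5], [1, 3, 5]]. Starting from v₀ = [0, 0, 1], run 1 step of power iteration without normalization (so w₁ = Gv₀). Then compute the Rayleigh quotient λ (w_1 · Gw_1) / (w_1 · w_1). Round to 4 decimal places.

3.2881

w1 = Gv₀ = (-3, 5, 5)
Gw1 = (12, 9, 37)
w1·Gw1 = (-3)·12 + 5·9 + 5·37 = 194; w1·w1 = (-3)·(-3) + 5·5 + 5·5 = 59
λ ≈ 194/59 = 3.2881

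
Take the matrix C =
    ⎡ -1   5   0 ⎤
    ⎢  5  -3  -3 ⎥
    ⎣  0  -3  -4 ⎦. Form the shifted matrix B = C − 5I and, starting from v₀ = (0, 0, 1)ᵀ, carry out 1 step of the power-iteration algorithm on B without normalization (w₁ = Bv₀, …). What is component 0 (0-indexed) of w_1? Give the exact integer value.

B = C − 5I has rows (-6, 5, 0); (5, -8, -3); (0, -3, -9)
w1 = Bv₀ = (0, -3, -9)
Requested component of w1: 0

0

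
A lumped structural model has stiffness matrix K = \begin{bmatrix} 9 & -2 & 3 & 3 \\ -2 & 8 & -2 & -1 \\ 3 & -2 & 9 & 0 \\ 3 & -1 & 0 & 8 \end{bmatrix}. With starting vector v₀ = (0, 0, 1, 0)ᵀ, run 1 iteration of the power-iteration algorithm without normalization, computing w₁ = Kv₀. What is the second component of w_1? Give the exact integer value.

w1 = Kv₀ = (3, -2, 9, 0)
The requested component of w1 is -2.

-2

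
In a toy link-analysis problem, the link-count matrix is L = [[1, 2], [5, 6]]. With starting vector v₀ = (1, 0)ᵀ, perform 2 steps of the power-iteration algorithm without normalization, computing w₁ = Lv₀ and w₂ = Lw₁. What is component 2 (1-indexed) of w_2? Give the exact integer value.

w1 = Lv₀ = (1, 5)
w2 = Lw1 = (11, 35)
The requested component of w2 is 35.

35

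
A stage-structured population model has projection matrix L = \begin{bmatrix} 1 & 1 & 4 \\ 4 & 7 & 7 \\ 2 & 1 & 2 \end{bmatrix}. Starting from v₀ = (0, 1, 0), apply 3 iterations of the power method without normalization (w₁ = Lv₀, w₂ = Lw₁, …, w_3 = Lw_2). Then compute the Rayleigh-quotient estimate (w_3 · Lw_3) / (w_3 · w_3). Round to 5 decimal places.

λ ≈ 9.22282

w1 = Lv₀ = (1, 7, 1)
w2 = Lw1 = (12, 60, 11)
w3 = Lw2 = (116, 545, 106)
Lw3 = (1085, 5021, 989)
w3·Lw3 = 116·1085 + 545·5021 + 106·989 = 2967139; w3·w3 = 116·116 + 545·545 + 106·106 = 321717
λ ≈ 2967139/321717 = 9.22282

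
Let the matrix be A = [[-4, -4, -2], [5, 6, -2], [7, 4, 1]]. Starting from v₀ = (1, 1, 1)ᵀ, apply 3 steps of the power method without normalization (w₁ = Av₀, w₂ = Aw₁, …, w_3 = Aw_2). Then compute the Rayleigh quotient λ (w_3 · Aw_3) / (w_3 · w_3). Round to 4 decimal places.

-0.9119

w1 = Av₀ = (-10, 9, 12)
w2 = Aw1 = (-20, -20, -22)
w3 = Aw2 = (204, -176, -242)
Aw3 = (372, 448, 482)
w3·Aw3 = 204·372 + (-176)·448 + (-242)·482 = -119604; w3·w3 = 204·204 + (-176)·(-176) + (-242)·(-242) = 131156
λ ≈ -119604/131156 = -0.9119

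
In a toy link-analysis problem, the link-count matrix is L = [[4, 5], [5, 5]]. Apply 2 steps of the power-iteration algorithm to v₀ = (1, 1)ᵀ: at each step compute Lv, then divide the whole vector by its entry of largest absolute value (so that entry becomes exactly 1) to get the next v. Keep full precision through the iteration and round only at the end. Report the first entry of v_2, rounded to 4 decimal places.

Lv0 = (9.00000, 10.00000); divide by 10.00000 → v1 = (0.90000, 1.00000)
Lv1 = (8.60000, 9.50000); divide by 9.50000 → v2 = (0.90526, 1.00000)
Requested entry of v2: 86/95 = 0.9053

0.9053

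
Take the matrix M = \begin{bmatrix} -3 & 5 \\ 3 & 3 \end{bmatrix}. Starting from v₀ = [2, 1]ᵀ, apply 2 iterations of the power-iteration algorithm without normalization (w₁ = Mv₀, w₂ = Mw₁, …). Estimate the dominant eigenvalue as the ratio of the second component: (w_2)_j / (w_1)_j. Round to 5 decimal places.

2.66667

w1 = Mv₀ = ((-3)·2 + 5·1; 3·2 + 3·1) = (-1, 9)
w2 = Mw1 = ((-3)·(-1) + 5·9; 3·(-1) + 3·9) = (48, 24)
Ratio at component: 24 / 9 = 2.66667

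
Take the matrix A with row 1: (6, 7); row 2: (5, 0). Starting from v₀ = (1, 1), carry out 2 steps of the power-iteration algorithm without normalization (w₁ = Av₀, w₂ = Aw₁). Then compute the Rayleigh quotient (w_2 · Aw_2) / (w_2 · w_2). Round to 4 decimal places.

9.6948

w1 = Av₀ = (6·1 + 7·1; 5·1 + 0·1) = (13, 5)
w2 = Aw1 = (6·13 + 7·5; 5·13 + 0·5) = (113, 65)
Aw2 = (1133, 565)
w2·Aw2 = 113·1133 + 65·565 = 164754; w2·w2 = 113·113 + 65·65 = 16994
λ ≈ 164754/16994 = 9.6948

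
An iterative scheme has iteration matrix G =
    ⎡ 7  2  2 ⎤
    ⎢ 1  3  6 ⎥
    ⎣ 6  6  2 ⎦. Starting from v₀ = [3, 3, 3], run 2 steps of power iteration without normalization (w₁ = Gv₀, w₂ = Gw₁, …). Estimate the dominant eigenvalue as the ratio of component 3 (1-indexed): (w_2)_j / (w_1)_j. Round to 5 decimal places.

11.00000

w1 = Gv₀ = (7·3 + 2·3 + 2·3; 1·3 + 3·3 + 6·3; 6·3 + 6·3 + 2·3) = (33, 30, 42)
w2 = Gw1 = (7·33 + 2·30 + 2·42; 1·33 + 3·30 + 6·42; 6·33 + 6·30 + 2·42) = (375, 375, 462)
Ratio at component: 462 / 42 = 11.00000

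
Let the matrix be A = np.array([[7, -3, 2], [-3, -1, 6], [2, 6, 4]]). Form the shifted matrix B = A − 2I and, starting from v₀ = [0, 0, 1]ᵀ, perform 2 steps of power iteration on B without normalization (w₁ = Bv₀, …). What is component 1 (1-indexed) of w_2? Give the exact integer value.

B = A − 2I has rows (5, -3, 2); (-3, -3, 6); (2, 6, 2)
w1 = Bv₀ = (2, 6, 2)
w2 = Bw1 = (-4, -12, 44)
Requested component of w2: -4

-4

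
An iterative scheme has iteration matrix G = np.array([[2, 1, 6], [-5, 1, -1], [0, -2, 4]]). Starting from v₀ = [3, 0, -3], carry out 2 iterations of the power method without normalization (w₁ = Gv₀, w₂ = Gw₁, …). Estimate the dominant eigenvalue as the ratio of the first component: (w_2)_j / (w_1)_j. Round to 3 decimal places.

w1 = Gv₀ = (-12, -12, -12)
w2 = Gw1 = (-108, 60, -24)
Ratio at component: -108 / -12 = 9.000

9.000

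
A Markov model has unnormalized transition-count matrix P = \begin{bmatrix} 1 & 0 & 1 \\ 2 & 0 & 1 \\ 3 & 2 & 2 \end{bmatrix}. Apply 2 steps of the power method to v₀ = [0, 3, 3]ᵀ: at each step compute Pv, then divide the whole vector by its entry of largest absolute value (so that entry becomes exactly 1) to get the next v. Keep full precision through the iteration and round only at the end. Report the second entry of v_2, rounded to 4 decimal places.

0.4615

Pv0 = (3.00000, 3.00000, 12.00000); divide by 12.00000 → v1 = (0.25000, 0.25000, 1.00000)
Pv1 = (1.25000, 1.50000, 3.25000); divide by 3.25000 → v2 = (0.38462, 0.46154, 1.00000)
Requested entry of v2: 18/39 = 0.4615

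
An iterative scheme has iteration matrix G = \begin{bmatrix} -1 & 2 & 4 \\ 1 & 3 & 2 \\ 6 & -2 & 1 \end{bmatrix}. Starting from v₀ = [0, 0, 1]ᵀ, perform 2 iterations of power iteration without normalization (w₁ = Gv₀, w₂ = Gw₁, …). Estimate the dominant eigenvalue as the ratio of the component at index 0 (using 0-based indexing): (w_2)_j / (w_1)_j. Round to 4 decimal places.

1.0000

w1 = Gv₀ = (4, 2, 1)
w2 = Gw1 = (4, 12, 21)
Ratio at component: 4 / 4 = 1.0000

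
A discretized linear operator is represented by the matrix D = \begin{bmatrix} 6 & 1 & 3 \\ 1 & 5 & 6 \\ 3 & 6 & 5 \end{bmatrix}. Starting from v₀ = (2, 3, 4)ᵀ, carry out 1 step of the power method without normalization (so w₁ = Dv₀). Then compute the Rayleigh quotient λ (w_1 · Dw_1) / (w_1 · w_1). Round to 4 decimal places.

λ ≈ 12.2984

w1 = Dv₀ = (6·2 + 1·3 + 3·4; 1·2 + 5·3 + 6·4; 3·2 + 6·3 + 5·4) = (27, 41, 44)
Dw1 = (335, 496, 547)
w1·Dw1 = 27·335 + 41·496 + 44·547 = 53449; w1·w1 = 27·27 + 41·41 + 44·44 = 4346
λ ≈ 53449/4346 = 12.2984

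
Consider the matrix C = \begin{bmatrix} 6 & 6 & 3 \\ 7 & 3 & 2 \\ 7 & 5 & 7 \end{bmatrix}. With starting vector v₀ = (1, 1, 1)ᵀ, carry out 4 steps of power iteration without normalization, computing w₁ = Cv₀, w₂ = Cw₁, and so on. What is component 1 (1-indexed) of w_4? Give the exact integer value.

w1 = Cv₀ = (6·1 + 6·1 + 3·1; 7·1 + 3·1 + 2·1; 7·1 + 5·1 + 7·1) = (15, 12, 19)
w2 = Cw1 = (6·15 + 6·12 + 3·19; 7·15 + 3·12 + 2·19; 7·15 + 5·12 + 7·19) = (219, 179, 298)
w3 = Cw2 = (3282, 2666, 4514)
w4 = Cw3 = (49230, 40000, 67902)
The requested component of w4 is 49230.

49230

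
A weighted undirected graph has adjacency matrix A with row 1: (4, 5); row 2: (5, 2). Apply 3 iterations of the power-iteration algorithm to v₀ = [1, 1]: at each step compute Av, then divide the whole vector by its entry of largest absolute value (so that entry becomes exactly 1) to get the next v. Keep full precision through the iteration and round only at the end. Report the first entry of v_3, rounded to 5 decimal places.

1.00000

Av0 = (9.000000, 7.000000); divide by 9.000000 → v1 = (1.000000, 0.777778)
Av1 = (7.888889, 6.555556); divide by 7.888889 → v2 = (1.000000, 0.830986)
Av2 = (8.154930, 6.661972); divide by 8.154930 → v3 = (1.000000, 0.816926)
Requested entry of v3: 579/579 = 1.00000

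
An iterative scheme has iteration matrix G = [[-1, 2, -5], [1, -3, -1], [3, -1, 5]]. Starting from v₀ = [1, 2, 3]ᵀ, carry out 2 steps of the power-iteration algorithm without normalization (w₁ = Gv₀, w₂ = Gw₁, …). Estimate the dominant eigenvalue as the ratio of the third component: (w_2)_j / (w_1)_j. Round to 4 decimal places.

3.2500

w1 = Gv₀ = (-12, -8, 16)
w2 = Gw1 = (-84, -4, 52)
Ratio at component: 52 / 16 = 3.2500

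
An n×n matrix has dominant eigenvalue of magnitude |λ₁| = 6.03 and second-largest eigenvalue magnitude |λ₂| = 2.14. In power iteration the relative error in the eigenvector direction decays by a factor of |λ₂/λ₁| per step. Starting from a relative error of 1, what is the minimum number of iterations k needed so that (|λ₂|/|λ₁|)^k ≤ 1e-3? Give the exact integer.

|λ₂/λ₁| = 2.14/6.03 = 0.35489
Need k ≥ ln(1e-3) / ln(0.35489) = -6.9078 / -1.0359 ≈ 6.668
Smallest integer k satisfying the bound: 7

7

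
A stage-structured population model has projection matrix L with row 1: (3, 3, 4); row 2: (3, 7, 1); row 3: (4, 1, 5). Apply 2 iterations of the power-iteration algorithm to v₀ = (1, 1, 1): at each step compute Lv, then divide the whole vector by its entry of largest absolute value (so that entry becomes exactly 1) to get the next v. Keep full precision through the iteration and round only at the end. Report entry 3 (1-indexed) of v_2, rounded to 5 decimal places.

0.86325

Lv0 = (10.000000, 11.000000, 10.000000); divide by 11.000000 → v1 = (0.909091, 1.000000, 0.909091)
Lv1 = (9.363636, 10.636364, 9.181818); divide by 10.636364 → v2 = (0.880342, 1.000000, 0.863248)
Requested entry of v2: 101/117 = 0.86325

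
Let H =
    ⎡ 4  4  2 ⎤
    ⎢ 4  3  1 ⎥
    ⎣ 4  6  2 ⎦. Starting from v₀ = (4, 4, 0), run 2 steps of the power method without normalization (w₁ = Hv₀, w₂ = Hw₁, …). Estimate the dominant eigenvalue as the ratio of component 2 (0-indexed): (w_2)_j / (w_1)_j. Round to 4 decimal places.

w1 = Hv₀ = (4·4 + 4·4 + 2·0; 4·4 + 3·4 + 1·0; 4·4 + 6·4 + 2·0) = (32, 28, 40)
w2 = Hw1 = (4·32 + 4·28 + 2·40; 4·32 + 3·28 + 1·40; 4·32 + 6·28 + 2·40) = (320, 252, 376)
Ratio at component: 376 / 40 = 9.4000

9.4000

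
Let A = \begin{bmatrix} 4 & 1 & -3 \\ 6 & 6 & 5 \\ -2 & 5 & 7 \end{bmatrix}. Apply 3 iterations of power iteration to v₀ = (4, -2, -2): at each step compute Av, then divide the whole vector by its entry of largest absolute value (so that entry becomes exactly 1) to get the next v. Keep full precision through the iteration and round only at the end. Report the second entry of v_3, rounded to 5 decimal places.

Av0 = (20.000000, 2.000000, -32.000000); divide by -32.000000 → v1 = (-0.625000, -0.062500, 1.000000)
Av1 = (-5.562500, 0.875000, 7.937500); divide by 7.937500 → v2 = (-0.700787, 0.110236, 1.000000)
Av2 = (-5.692913, 1.456693, 8.952756); divide by 8.952756 → v3 = (-0.635884, 0.162709, 1.000000)
Requested entry of v3: -370/-2274 = 0.16271

0.16271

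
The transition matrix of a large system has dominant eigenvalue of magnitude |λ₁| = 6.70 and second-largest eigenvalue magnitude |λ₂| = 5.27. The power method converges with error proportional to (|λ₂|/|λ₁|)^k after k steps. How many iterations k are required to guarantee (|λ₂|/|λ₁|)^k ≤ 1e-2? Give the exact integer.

|λ₂/λ₁| = 5.27/6.70 = 0.78657
Need k ≥ ln(1e-2) / ln(0.78657) = -4.6052 / -0.2401 ≈ 19.182
Smallest integer k satisfying the bound: 20

20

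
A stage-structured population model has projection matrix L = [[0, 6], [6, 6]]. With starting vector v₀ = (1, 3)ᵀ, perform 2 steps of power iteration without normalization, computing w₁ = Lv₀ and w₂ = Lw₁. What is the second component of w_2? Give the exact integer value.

w1 = Lv₀ = (18, 24)
w2 = Lw1 = (144, 252)
The requested component of w2 is 252.

252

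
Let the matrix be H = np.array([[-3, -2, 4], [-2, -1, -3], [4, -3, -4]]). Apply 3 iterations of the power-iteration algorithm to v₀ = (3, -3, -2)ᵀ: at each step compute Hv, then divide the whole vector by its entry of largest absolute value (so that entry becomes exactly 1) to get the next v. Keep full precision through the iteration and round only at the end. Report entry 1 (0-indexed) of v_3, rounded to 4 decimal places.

0.1990

Hv0 = (-11.00000, 3.00000, 29.00000); divide by 29.00000 → v1 = (-0.37931, 0.10345, 1.00000)
Hv1 = (4.93103, -2.34483, -5.82759); divide by -5.82759 → v2 = (-0.84615, 0.40237, 1.00000)
Hv2 = (5.73373, -1.71006, -8.59172); divide by -8.59172 → v3 = (-0.66736, 0.19904, 1.00000)
Requested entry of v3: 289/1452 = 0.1990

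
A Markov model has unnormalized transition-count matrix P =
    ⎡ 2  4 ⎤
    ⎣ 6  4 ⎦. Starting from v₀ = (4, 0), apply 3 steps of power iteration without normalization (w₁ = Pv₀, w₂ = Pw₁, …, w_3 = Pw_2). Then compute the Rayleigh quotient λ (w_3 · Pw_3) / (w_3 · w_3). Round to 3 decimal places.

w1 = Pv₀ = (2·4 + 4·0; 6·4 + 4·0) = (8, 24)
w2 = Pw1 = (2·8 + 4·24; 6·8 + 4·24) = (112, 144)
w3 = Pw2 = (800, 1248)
Pw3 = (6592, 9792)
w3·Pw3 = 800·6592 + 1248·9792 = 17494016; w3·w3 = 800·800 + 1248·1248 = 2197504
λ ≈ 17494016/2197504 = 7.961

λ ≈ 7.961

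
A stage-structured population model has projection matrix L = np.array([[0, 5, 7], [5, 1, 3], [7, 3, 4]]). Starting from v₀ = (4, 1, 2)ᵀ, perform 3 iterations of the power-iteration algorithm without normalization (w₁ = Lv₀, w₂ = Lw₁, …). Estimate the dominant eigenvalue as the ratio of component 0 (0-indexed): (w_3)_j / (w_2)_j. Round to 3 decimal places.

λ ≈ 9.277

w1 = Lv₀ = (19, 27, 39)
w2 = Lw1 = (408, 239, 370)
w3 = Lw2 = (3785, 3389, 5053)
Ratio at component: 3785 / 408 = 9.277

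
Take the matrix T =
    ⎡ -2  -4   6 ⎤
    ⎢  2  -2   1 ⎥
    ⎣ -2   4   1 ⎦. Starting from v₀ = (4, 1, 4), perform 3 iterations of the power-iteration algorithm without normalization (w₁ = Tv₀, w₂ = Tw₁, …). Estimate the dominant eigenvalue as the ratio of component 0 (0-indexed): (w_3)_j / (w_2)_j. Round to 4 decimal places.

λ ≈ -3.2500

w1 = Tv₀ = (12, 10, 0)
w2 = Tw1 = (-64, 4, 16)
w3 = Tw2 = (208, -120, 160)
Ratio at component: 208 / -64 = -3.2500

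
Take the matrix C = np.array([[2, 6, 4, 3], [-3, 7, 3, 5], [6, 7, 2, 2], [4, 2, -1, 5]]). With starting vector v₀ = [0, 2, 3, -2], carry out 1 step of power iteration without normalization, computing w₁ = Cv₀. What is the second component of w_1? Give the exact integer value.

13

w1 = Cv₀ = (2·0 + 6·2 + 4·3 + 3·(-2); (-3)·0 + 7·2 + 3·3 + 5·(-2); 6·0 + 7·2 + 2·3 + 2·(-2); 4·0 + 2·2 + (-1)·3 + 5·(-2)) = (18, 13, 16, -9)
The requested component of w1 is 13.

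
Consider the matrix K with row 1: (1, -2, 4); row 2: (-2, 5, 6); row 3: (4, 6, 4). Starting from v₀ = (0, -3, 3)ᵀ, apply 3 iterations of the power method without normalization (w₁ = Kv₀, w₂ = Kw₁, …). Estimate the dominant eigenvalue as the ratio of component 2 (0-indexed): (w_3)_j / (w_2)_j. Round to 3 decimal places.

w1 = Kv₀ = (18, 3, -6)
w2 = Kw1 = (-12, -57, 66)
w3 = Kw2 = (366, 135, -126)
Ratio at component: -126 / 66 = -1.909

λ ≈ -1.909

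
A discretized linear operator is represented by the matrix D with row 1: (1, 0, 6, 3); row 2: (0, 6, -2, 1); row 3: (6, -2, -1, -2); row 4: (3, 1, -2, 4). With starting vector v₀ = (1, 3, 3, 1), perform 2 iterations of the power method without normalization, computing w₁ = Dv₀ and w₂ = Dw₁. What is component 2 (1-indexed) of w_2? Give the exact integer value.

92

w1 = Dv₀ = (22, 13, -5, 4)
w2 = Dw1 = (4, 92, 103, 105)
The requested component of w2 is 92.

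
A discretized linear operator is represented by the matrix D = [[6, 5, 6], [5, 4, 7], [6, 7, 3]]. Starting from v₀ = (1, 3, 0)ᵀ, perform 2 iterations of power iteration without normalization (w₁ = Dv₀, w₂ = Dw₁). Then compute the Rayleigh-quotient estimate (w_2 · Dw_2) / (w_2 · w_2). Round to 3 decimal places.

w1 = Dv₀ = (21, 17, 27)
w2 = Dw1 = (373, 362, 326)
Dw2 = (6004, 5595, 5750)
w2·Dw2 = 373·6004 + 362·5595 + 326·5750 = 6139382; w2·w2 = 373·373 + 362·362 + 326·326 = 376449
λ ≈ 6139382/376449 = 16.309

λ ≈ 16.309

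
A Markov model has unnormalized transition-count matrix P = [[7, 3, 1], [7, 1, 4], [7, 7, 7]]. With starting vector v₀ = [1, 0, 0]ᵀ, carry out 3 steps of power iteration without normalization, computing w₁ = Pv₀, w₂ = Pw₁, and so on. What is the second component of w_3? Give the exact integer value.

1211

w1 = Pv₀ = (7·1 + 3·0 + 1·0; 7·1 + 1·0 + 4·0; 7·1 + 7·0 + 7·0) = (7, 7, 7)
w2 = Pw1 = (7·7 + 3·7 + 1·7; 7·7 + 1·7 + 4·7; 7·7 + 7·7 + 7·7) = (77, 84, 147)
w3 = Pw2 = (938, 1211, 2156)
The requested component of w3 is 1211.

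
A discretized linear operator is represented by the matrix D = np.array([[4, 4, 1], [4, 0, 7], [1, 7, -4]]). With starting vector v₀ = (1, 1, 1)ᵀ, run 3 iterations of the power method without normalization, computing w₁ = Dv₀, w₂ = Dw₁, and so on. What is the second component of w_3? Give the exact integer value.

826

w1 = Dv₀ = (9, 11, 4)
w2 = Dw1 = (84, 64, 70)
w3 = Dw2 = (662, 826, 252)
The requested component of w3 is 826.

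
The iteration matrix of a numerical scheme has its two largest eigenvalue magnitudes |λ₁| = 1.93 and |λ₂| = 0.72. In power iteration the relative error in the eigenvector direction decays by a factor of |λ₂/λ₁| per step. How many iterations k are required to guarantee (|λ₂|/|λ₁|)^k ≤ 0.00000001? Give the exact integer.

19

|λ₂/λ₁| = 0.72/1.93 = 0.37306
Need k ≥ ln(0.00000001) / ln(0.37306) = -18.4207 / -0.9860 ≈ 18.682
Smallest integer k satisfying the bound: 19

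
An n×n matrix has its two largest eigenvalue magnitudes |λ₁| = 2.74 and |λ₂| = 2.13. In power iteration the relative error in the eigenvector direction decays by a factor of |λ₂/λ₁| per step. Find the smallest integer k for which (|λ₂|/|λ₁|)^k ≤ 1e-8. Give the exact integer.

|λ₂/λ₁| = 2.13/2.74 = 0.77737
Need k ≥ ln(1e-8) / ln(0.77737) = -18.4207 / -0.2518 ≈ 73.146
Smallest integer k satisfying the bound: 74

74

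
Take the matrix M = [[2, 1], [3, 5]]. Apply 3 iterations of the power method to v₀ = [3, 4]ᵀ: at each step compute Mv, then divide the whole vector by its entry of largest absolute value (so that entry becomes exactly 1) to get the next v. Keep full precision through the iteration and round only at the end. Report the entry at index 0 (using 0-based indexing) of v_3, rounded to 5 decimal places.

Mv0 = (10.000000, 29.000000); divide by 29.000000 → v1 = (0.344828, 1.000000)
Mv1 = (1.689655, 6.034483); divide by 6.034483 → v2 = (0.280000, 1.000000)
Mv2 = (1.560000, 5.840000); divide by 5.840000 → v3 = (0.267123, 1.000000)
Requested entry of v3: 273/1022 = 0.26712

0.26712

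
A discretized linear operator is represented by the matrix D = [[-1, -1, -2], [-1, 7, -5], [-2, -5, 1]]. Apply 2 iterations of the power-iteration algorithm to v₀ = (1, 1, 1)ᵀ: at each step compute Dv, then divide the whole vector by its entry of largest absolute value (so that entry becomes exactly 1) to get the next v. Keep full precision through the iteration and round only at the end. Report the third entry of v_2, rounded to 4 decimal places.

-0.0732

Dv0 = (-4.00000, 1.00000, -6.00000); divide by -6.00000 → v1 = (0.66667, -0.16667, 1.00000)
Dv1 = (-2.50000, -6.83333, 0.50000); divide by -6.83333 → v2 = (0.36585, 1.00000, -0.07317)
Requested entry of v2: -3/41 = -0.0732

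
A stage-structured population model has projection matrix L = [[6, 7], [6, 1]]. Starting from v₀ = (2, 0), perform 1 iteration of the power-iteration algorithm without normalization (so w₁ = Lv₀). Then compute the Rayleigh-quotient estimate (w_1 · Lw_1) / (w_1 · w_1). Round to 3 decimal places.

λ ≈ 10.000

w1 = Lv₀ = (6·2 + 7·0; 6·2 + 1·0) = (12, 12)
Lw1 = (156, 84)
w1·Lw1 = 12·156 + 12·84 = 2880; w1·w1 = 12·12 + 12·12 = 288
λ ≈ 2880/288 = 10.000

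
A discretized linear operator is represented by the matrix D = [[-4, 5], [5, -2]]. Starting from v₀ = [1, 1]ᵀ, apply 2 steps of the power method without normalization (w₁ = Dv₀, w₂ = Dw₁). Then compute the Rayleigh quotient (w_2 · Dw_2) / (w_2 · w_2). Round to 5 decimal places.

w1 = Dv₀ = (1, 3)
w2 = Dw1 = (11, -1)
Dw2 = (-49, 57)
w2·Dw2 = 11·(-49) + (-1)·57 = -596; w2·w2 = 11·11 + (-1)·(-1) = 122
λ ≈ -596/122 = -4.88525

-4.88525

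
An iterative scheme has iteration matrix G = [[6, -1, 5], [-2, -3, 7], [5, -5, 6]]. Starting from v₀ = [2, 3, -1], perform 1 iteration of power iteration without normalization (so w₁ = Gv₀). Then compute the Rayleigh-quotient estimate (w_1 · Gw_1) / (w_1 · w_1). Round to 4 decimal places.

w1 = Gv₀ = (4, -20, -11)
Gw1 = (-11, -25, 54)
w1·Gw1 = 4·(-11) + (-20)·(-25) + (-11)·54 = -138; w1·w1 = 4·4 + (-20)·(-20) + (-11)·(-11) = 537
λ ≈ -138/537 = -0.2570

λ ≈ -0.2570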